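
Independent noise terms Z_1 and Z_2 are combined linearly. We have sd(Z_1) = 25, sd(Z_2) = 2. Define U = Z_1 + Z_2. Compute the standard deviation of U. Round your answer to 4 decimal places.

Var(Z_1) = 625, Var(Z_2) = 4
By independence, Var(U) = (1)²Var(Z_1) + (1)²Var(Z_2)
= (1)²·625 + (1)²·4 = 629
sd(U) = √629 ≈ 25.0799

25.0799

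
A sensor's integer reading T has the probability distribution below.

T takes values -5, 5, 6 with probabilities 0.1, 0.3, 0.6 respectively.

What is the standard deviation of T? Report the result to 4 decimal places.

E[T] = (-5)(0.1) + (5)(0.3) + (6)(0.6) = 4.6
E[T²] = (-5)²(0.1) + (5)²(0.3) + (6)²(0.6) = 31.6
V(T) = E[T²] − (E[T])² = 31.6 − (4.6)² = 10.44
sd(T) = √10.44 ≈ 3.2311

3.2311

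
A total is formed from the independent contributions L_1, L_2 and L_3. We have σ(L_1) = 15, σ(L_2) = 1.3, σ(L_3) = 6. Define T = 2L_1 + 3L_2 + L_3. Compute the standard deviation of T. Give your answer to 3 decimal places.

30.842

var(L_1) = 225, var(L_2) = 1.69, var(L_3) = 36
By independence, var(T) = (2)²var(L_1) + (3)²var(L_2) + (1)²var(L_3)
= (2)²·225 + (3)²·1.69 + (1)²·36 = 951.21
σ(T) = √951.21 ≈ 30.842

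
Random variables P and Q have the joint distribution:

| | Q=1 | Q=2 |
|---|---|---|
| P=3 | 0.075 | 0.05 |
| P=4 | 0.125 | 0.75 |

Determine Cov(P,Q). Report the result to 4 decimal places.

E[P] = 3.875,  E[Q] = 1.8
E[PQ] = 7.025
Cov(P,Q) = E[PQ] − E[P]E[Q] = 7.025 − (3.875)(1.8) = 0.05

0.0500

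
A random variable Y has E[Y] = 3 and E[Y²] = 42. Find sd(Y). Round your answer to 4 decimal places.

5.7446

Var(Y) = 42 − (3)² = 33
sd(Y) = √33 ≈ 5.7446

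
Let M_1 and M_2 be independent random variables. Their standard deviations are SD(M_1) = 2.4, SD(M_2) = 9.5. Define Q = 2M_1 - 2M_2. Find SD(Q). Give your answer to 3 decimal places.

Var(M_1) = 5.76, Var(M_2) = 90.25
By independence, Var(Q) = (2)²Var(M_1) + (-2)²Var(M_2)
= (2)²·5.76 + (-2)²·90.25 = 384.04
SD(Q) = √384.04 ≈ 19.597

19.597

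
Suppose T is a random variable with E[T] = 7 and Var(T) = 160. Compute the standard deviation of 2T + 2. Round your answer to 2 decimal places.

25.30

Var(2T + 2) = (2)²·160 = 640
σ(2T + 2) = √640 ≈ 25.30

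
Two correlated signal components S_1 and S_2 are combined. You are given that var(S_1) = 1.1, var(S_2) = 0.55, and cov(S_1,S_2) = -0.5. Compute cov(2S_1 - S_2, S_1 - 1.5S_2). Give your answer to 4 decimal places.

cov(2S_1 - S_2, S_1 - 1.5S_2) = (2)(1)var(S_1) + (-1)(-1.5)var(S_2) + [(2)(-1.5) + (-1)(1)]cov(S_1,S_2)
= 2·1.1 + 1.5·0.55 + -4·-0.5 = 5.025

5.0250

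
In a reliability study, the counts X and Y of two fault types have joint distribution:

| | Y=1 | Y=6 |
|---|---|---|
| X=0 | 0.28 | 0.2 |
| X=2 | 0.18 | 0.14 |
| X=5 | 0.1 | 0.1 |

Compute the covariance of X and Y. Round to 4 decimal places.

0.2920

E[X] = 1.64,  E[Y] = 3.2
E[XY] = 5.54
Cov(X,Y) = E[XY] − E[X]E[Y] = 5.54 − (1.64)(3.2) = 0.292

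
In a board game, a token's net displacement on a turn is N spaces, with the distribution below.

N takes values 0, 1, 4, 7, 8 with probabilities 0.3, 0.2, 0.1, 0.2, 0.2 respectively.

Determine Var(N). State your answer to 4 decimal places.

11.4400

E[N] = (0)(0.3) + (1)(0.2) + (4)(0.1) + (7)(0.2) + (8)(0.2) = 3.6
E[N²] = (0)²(0.3) + (1)²(0.2) + (4)²(0.1) + (7)²(0.2) + (8)²(0.2) = 24.4
Var(N) = E[N²] − (E[N])² = 24.4 − (3.6)² = 11.44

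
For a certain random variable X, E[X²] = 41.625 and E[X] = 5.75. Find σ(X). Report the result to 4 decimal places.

Var(X) = 41.625 − (5.75)² = 8.5625
σ(X) = √8.5625 ≈ 2.9262

2.9262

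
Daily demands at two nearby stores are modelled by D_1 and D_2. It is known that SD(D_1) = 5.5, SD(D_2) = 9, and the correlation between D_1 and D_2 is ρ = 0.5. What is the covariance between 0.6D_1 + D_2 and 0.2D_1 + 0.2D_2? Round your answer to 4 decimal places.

var(D_1) = (5.5)² = 30.25;  var(D_2) = (9)² = 81
cov(D_1,D_2) = ρ·SD(D_1)·SD(D_2) = 0.5·5.5·9 = 24.75
cov(0.6D_1 + D_2, 0.2D_1 + 0.2D_2) = (0.6)(0.2)var(D_1) + (1)(0.2)var(D_2) + [(0.6)(0.2) + (1)(0.2)]cov(D_1,D_2)
= 0.12·30.25 + 0.2·81 + 0.32·24.75 = 27.75

27.7500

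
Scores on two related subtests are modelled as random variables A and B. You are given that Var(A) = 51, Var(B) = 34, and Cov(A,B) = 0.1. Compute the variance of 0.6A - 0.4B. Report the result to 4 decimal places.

23.7520

Var(0.6A - 0.4B) = (0.6)²·Var(A) + (-0.4)²·Var(B) + 2·(0.6)·(-0.4)·Cov(A,B)
= 0.36·51 + 0.16·34 + -0.48·0.1 = 23.752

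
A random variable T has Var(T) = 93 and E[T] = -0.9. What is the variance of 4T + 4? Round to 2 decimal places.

1488.00

Var(4T + 4) = (4)²·Var(T) = 16·93 = 1488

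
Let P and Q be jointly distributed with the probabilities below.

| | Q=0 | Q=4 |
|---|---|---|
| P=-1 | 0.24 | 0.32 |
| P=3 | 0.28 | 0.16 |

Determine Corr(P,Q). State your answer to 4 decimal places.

E[P] = 0.76,  E[Q] = 1.92
E[PQ] = 0.64
cov(P,Q) = E[PQ] − E[P]E[Q] = 0.64 − (0.76)(1.92) = -0.8192
V(P) = 3.9424,  V(Q) = 3.9936
ρ = -0.8192 / √(3.9424·3.9936) ≈ -0.2065

-0.2065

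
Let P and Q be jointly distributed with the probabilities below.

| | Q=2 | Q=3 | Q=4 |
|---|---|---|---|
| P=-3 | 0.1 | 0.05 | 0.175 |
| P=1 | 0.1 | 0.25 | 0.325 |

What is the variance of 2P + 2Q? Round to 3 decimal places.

E[P] = -0.3,  E[Q] = 3.3,  E[PQ] = -0.9
var(P) = 3.6 − (-0.3)² = 3.51;  var(Q) = 11.5 − (3.3)² = 0.61
Cov(P,Q) = -0.9 − (-0.3)(3.3) = 0.09
var(2P + 2Q) = (2)²·3.51 + (2)²·0.61 + 2·(2)·(2)·0.09 = 17.2

17.200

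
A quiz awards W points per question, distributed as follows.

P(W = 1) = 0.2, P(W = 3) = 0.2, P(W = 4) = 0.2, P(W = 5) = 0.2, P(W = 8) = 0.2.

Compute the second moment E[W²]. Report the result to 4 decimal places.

23.0000

E[W²] = (1)²(0.2) + (3)²(0.2) + (4)²(0.2) + (5)²(0.2) + (8)²(0.2) = 23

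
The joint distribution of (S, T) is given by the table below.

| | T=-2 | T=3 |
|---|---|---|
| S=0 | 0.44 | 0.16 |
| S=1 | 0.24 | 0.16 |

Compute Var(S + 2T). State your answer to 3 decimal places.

E[S] = 0.4,  E[T] = -0.4,  E[ST] = 0
Var(S) = 0.4 − (0.4)² = 0.24;  Var(T) = 5.6 − (-0.4)² = 5.44
Cov(S,T) = 0 − (0.4)(-0.4) = 0.16
Var(S + 2T) = (1)²·0.24 + (2)²·5.44 + 2·(1)·(2)·0.16 = 22.64

22.640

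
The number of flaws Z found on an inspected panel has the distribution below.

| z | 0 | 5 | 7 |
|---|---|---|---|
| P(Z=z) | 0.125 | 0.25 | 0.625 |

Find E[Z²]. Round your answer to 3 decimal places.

36.875

E[Z²] = (0)²(0.125) + (5)²(0.25) + (7)²(0.625) = 36.875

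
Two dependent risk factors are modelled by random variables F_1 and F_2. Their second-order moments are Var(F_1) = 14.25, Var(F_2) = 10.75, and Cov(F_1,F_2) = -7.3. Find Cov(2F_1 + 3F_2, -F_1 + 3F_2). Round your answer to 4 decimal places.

46.3500

Cov(2F_1 + 3F_2, -F_1 + 3F_2) = (2)(-1)Var(F_1) + (3)(3)Var(F_2) + [(2)(3) + (3)(-1)]Cov(F_1,F_2)
= -2·14.25 + 9·10.75 + 3·-7.3 = 46.35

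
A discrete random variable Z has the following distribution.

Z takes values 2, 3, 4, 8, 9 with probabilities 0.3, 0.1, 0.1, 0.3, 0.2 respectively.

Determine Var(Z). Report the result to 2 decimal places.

E[Z] = (2)(0.3) + (3)(0.1) + (4)(0.1) + (8)(0.3) + (9)(0.2) = 5.5
E[Z²] = (2)²(0.3) + (3)²(0.1) + (4)²(0.1) + (8)²(0.3) + (9)²(0.2) = 39.1
Var(Z) = E[Z²] − (E[Z])² = 39.1 − (5.5)² = 8.85

8.85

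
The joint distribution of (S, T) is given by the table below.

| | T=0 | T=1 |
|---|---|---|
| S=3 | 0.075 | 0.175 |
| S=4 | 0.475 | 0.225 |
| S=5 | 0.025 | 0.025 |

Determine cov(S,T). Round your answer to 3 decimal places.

-0.065

E[S] = 3.8,  E[T] = 0.425
E[ST] = 1.55
cov(S,T) = E[ST] − E[S]E[T] = 1.55 − (3.8)(0.425) = -0.065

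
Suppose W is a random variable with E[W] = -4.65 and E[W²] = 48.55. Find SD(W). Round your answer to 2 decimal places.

5.19

Var(W) = 48.55 − (-4.65)² = 26.9275
SD(W) = √26.9275 ≈ 5.19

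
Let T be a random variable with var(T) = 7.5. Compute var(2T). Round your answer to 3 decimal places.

var(2T) = (2)²·var(T) = 4·7.5 = 30

30.000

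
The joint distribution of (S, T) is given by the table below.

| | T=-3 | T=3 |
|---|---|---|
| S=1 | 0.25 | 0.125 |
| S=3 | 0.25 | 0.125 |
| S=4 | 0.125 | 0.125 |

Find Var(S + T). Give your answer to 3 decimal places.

10.688

E[S] = 2.5,  E[T] = -0.75,  E[ST] = -1.5
Var(S) = 7.75 − (2.5)² = 1.5;  Var(T) = 9 − (-0.75)² = 8.4375
Cov(S,T) = -1.5 − (2.5)(-0.75) = 0.375
Var(S + T) = (1)²·1.5 + (1)²·8.4375 + 2·(1)·(1)·0.375 = 10.6875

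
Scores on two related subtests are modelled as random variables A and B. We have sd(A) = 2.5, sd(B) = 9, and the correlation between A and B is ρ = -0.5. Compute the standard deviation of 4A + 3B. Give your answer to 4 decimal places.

23.6432

Var(A) = (2.5)² = 6.25;  Var(B) = (9)² = 81
Cov(A,B) = ρ·sd(A)·sd(B) = -0.5·2.5·9 = -11.25
Var(4A + 3B) = (4)²·Var(A) + (3)²·Var(B) + 2·(4)·(3)·Cov(A,B)
= 16·6.25 + 9·81 + 24·-11.25 = 559
sd(4A + 3B) = √559 ≈ 23.6432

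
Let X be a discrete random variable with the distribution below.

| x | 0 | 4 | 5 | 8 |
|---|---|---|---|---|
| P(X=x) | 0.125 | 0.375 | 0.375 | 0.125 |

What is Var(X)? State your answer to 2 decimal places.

4.23

E[X] = (0)(0.125) + (4)(0.375) + (5)(0.375) + (8)(0.125) = 4.375
E[X²] = (0)²(0.125) + (4)²(0.375) + (5)²(0.375) + (8)²(0.125) = 23.375
Var(X) = E[X²] − (E[X])² = 23.375 − (4.375)² = 4.234375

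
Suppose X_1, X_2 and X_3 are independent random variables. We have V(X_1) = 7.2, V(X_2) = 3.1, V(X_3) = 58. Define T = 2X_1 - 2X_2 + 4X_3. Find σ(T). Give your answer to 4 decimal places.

By independence, V(T) = (2)²V(X_1) + (-2)²V(X_2) + (4)²V(X_3)
= (2)²·7.2 + (-2)²·3.1 + (4)²·58 = 969.2
σ(T) = √969.2 ≈ 31.1320

31.1320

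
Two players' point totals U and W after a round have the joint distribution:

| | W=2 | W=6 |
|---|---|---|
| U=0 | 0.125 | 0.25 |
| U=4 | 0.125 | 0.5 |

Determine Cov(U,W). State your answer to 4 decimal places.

E[U] = 2.5,  E[W] = 5
E[UW] = 13
Cov(U,W) = E[UW] − E[U]E[W] = 13 − (2.5)(5) = 0.5

0.5000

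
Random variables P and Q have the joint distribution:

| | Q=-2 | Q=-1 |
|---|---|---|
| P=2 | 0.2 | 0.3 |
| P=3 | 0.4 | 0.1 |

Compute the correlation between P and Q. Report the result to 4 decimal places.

-0.4082

E[P] = 2.5,  E[Q] = -1.6
E[PQ] = -4.1
Cov(P,Q) = E[PQ] − E[P]E[Q] = -4.1 − (2.5)(-1.6) = -0.1
var(P) = 0.25,  var(Q) = 0.24
ρ = -0.1 / √(0.25·0.24) ≈ -0.4082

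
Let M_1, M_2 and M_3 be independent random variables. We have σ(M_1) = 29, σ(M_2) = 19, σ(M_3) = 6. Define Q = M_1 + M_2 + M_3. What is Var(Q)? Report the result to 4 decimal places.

Var(M_1) = 841, Var(M_2) = 361, Var(M_3) = 36
By independence, Var(Q) = (1)²Var(M_1) + (1)²Var(M_2) + (1)²Var(M_3)
= (1)²·841 + (1)²·361 + (1)²·36 = 1238

1238.0000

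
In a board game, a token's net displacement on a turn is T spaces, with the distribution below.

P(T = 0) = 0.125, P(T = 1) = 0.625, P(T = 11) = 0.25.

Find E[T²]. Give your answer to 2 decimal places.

30.88

E[T²] = (0)²(0.125) + (1)²(0.625) + (11)²(0.25) = 30.875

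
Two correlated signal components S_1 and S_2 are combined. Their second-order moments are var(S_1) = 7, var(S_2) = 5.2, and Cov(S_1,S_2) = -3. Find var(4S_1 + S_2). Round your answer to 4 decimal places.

var(4S_1 + S_2) = (4)²·var(S_1) + (1)²·var(S_2) + 2·(4)·(1)·Cov(S_1,S_2)
= 16·7 + 1·5.2 + 8·-3 = 93.2

93.2000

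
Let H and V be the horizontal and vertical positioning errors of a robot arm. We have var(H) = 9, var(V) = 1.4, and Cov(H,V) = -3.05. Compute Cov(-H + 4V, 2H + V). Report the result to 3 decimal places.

Cov(-H + 4V, 2H + V) = (-1)(2)var(H) + (4)(1)var(V) + [(-1)(1) + (4)(2)]Cov(H,V)
= -2·9 + 4·1.4 + 7·-3.05 = -33.75

-33.750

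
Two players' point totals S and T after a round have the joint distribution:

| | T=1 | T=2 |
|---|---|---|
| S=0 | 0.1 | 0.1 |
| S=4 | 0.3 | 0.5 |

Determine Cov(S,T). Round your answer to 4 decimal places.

0.0800

E[S] = 3.2,  E[T] = 1.6
E[ST] = 5.2
Cov(S,T) = E[ST] − E[S]E[T] = 5.2 − (3.2)(1.6) = 0.08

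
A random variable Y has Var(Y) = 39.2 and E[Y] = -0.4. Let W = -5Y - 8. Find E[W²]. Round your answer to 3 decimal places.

1016.000

E[-5Y - 8] = -5·-0.4 − 8 = -6
Var(-5Y - 8) = (-5)²·39.2 = 980
E[W²] = Var(W) + (E[W])² = 980 + (-6)² = 1016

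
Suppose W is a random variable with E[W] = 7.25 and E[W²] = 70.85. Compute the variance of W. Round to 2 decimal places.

Var(W) = 70.85 − (7.25)² = 18.2875

18.29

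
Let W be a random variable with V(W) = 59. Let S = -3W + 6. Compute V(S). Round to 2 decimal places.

V(-3W + 6) = (-3)²·V(W) = 9·59 = 531

531.00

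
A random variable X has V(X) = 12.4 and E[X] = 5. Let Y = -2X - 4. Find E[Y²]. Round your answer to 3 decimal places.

E[-2X - 4] = -2·5 − 4 = -14
V(-2X - 4) = (-2)²·12.4 = 49.6
E[Y²] = V(Y) + (E[Y])² = 49.6 + (-14)² = 245.6

245.600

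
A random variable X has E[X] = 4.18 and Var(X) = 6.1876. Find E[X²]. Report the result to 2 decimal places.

E[X²] = Var(X) + (E[X])² = 6.1876 + (4.18)² = 23.66

23.66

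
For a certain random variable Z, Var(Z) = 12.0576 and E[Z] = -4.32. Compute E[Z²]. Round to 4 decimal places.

30.7200

E[Z²] = Var(Z) + (E[Z])² = 12.0576 + (-4.32)² = 30.72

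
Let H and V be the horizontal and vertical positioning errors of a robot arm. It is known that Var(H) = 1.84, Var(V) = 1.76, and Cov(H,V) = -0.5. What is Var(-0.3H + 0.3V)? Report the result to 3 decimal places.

Var(-0.3H + 0.3V) = (-0.3)²·Var(H) + (0.3)²·Var(V) + 2·(-0.3)·(0.3)·Cov(H,V)
= 0.09·1.84 + 0.09·1.76 + -0.18·-0.5 = 0.414

0.414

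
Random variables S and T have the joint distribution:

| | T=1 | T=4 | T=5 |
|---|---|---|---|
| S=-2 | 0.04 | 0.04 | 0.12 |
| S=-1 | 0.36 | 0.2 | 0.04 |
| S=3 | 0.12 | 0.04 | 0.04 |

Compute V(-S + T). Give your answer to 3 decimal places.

E[S] = -0.4,  E[T] = 2.64,  E[ST] = -1.52
V(S) = 3.2 − (-0.4)² = 3.04;  V(T) = 10 − (2.64)² = 3.0304
Cov(S,T) = -1.52 − (-0.4)(2.64) = -0.464
V(-S + T) = (-1)²·3.04 + (1)²·3.0304 + 2·(-1)·(1)·-0.464 = 6.9984

6.998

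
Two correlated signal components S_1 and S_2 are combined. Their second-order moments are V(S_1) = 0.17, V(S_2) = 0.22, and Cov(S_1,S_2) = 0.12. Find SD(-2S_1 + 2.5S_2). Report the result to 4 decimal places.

V(-2S_1 + 2.5S_2) = (-2)²·V(S_1) + (2.5)²·V(S_2) + 2·(-2)·(2.5)·Cov(S_1,S_2)
= 4·0.17 + 6.25·0.22 + -10·0.12 = 0.855
SD(-2S_1 + 2.5S_2) = √0.855 ≈ 0.9247

0.9247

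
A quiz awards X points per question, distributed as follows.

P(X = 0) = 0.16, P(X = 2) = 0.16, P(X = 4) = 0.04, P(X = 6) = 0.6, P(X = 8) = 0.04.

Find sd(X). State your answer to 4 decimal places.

2.4658

E[X] = (0)(0.16) + (2)(0.16) + (4)(0.04) + (6)(0.6) + (8)(0.04) = 4.4
E[X²] = (0)²(0.16) + (2)²(0.16) + (4)²(0.04) + (6)²(0.6) + (8)²(0.04) = 25.44
var(X) = E[X²] − (E[X])² = 25.44 − (4.4)² = 6.08
sd(X) = √6.08 ≈ 2.4658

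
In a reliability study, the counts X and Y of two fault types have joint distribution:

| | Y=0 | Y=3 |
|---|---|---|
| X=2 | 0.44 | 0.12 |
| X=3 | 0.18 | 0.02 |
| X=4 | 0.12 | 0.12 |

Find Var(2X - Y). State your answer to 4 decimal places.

E[X] = 2.68,  E[Y] = 0.78,  E[XY] = 2.34
Var(X) = 7.88 − (2.68)² = 0.6976;  Var(Y) = 2.34 − (0.78)² = 1.7316
cov(X,Y) = 2.34 − (2.68)(0.78) = 0.2496
Var(2X - Y) = (2)²·0.6976 + (-1)²·1.7316 + 2·(2)·(-1)·0.2496 = 3.5236

3.5236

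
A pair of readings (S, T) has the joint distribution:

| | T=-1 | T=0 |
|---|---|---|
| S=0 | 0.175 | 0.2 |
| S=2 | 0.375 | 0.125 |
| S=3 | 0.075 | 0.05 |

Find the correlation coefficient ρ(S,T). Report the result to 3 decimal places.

E[S] = 1.375,  E[T] = -0.625
E[ST] = -0.975
Cov(S,T) = E[ST] − E[S]E[T] = -0.975 − (1.375)(-0.625) = -0.115625
Var(S) = 1.234375,  Var(T) = 0.234375
ρ = -0.115625 / √(1.234375·0.234375) ≈ -0.215

-0.215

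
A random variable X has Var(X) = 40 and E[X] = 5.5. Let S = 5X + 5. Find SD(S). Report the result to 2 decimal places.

Var(5X + 5) = (5)²·40 = 1000
SD(S) = √1000 ≈ 31.62

31.62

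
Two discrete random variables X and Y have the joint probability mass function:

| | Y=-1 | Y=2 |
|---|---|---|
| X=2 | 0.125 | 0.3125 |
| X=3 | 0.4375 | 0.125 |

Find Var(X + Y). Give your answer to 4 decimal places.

1.7344

E[X] = 2.5625,  E[Y] = 0.3125,  E[XY] = 0.4375
Var(X) = 6.8125 − (2.5625)² = 0.24609375;  Var(Y) = 2.3125 − (0.3125)² = 2.21484375
cov(X,Y) = 0.4375 − (2.5625)(0.3125) = -0.36328125
Var(X + Y) = (1)²·0.24609375 + (1)²·2.21484375 + 2·(1)·(1)·-0.36328125 = 1.734375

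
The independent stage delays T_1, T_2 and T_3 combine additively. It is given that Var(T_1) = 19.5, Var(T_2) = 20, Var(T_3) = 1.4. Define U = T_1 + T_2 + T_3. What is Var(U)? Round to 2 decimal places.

By independence, Var(U) = (1)²Var(T_1) + (1)²Var(T_2) + (1)²Var(T_3)
= (1)²·19.5 + (1)²·20 + (1)²·1.4 = 40.9

40.90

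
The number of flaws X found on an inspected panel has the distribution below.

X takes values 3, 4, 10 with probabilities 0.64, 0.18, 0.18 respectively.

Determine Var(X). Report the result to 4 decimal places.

E[X] = (3)(0.64) + (4)(0.18) + (10)(0.18) = 4.44
E[X²] = (3)²(0.64) + (4)²(0.18) + (10)²(0.18) = 26.64
Var(X) = E[X²] − (E[X])² = 26.64 − (4.44)² = 6.9264

6.9264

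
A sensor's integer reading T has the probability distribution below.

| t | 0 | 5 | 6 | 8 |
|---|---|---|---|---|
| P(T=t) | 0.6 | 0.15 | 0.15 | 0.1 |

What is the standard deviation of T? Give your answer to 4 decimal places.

3.0899

E[T] = (0)(0.6) + (5)(0.15) + (6)(0.15) + (8)(0.1) = 2.45
E[T²] = (0)²(0.6) + (5)²(0.15) + (6)²(0.15) + (8)²(0.1) = 15.55
Var(T) = E[T²] − (E[T])² = 15.55 − (2.45)² = 9.5475
SD(T) = √9.5475 ≈ 3.0899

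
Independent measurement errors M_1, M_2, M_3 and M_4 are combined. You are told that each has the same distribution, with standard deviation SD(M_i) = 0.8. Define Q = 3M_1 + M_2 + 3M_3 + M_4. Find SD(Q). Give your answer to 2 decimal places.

Var(M_i) = (0.8)² = 0.64
By independence, Var(Q) = (3)²Var(M_1) + (1)²Var(M_2) + (3)²Var(M_3) + (1)²Var(M_4)
= (3)²·0.64 + (1)²·0.64 + (3)²·0.64 + (1)²·0.64 = 12.8
SD(Q) = √12.8 ≈ 3.58

3.58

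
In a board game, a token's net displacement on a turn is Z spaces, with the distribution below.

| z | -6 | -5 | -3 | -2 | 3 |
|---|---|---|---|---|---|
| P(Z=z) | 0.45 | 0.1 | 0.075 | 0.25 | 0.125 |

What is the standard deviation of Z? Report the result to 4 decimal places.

2.9829

E[Z] = (-6)(0.45) + (-5)(0.1) + (-3)(0.075) + (-2)(0.25) + (3)(0.125) = -3.55
E[Z²] = (-6)²(0.45) + (-5)²(0.1) + (-3)²(0.075) + (-2)²(0.25) + (3)²(0.125) = 21.5
Var(Z) = E[Z²] − (E[Z])² = 21.5 − (-3.55)² = 8.8975
SD(Z) = √8.8975 ≈ 2.9829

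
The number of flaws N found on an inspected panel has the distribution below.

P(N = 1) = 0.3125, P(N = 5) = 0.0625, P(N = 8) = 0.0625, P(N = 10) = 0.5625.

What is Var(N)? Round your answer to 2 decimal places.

E[N] = (1)(0.3125) + (5)(0.0625) + (8)(0.0625) + (10)(0.5625) = 6.75
E[N²] = (1)²(0.3125) + (5)²(0.0625) + (8)²(0.0625) + (10)²(0.5625) = 62.125
Var(N) = E[N²] − (E[N])² = 62.125 − (6.75)² = 16.5625

16.56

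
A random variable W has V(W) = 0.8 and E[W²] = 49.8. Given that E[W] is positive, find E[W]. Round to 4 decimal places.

(E[W])² = E[W²] − V(W) = 49.8 − 0.8 = 49
E[W] = √49 = 7

7.0000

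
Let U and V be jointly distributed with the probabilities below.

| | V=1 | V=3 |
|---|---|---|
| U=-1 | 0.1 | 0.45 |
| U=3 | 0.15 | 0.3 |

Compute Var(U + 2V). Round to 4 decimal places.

E[U] = 0.8,  E[V] = 2.5,  E[UV] = 1.7
Var(U) = 4.6 − (0.8)² = 3.96;  Var(V) = 7 − (2.5)² = 0.75
cov(U,V) = 1.7 − (0.8)(2.5) = -0.3
Var(U + 2V) = (1)²·3.96 + (2)²·0.75 + 2·(1)·(2)·-0.3 = 5.76

5.7600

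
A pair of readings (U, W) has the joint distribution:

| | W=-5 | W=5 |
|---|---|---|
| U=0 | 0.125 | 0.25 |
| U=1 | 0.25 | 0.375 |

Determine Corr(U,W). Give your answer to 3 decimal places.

-0.067

E[U] = 0.625,  E[W] = 1.25
E[UW] = 0.625
Cov(U,W) = E[UW] − E[U]E[W] = 0.625 − (0.625)(1.25) = -0.15625
V(U) = 0.234375,  V(W) = 23.4375
ρ = -0.15625 / √(0.234375·23.4375) ≈ -0.067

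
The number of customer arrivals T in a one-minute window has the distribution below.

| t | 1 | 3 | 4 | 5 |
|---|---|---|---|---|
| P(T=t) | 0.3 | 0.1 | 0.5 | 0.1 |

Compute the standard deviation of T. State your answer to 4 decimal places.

E[T] = (1)(0.3) + (3)(0.1) + (4)(0.5) + (5)(0.1) = 3.1
E[T²] = (1)²(0.3) + (3)²(0.1) + (4)²(0.5) + (5)²(0.1) = 11.7
V(T) = E[T²] − (E[T])² = 11.7 − (3.1)² = 2.09
SD(T) = √2.09 ≈ 1.4457

1.4457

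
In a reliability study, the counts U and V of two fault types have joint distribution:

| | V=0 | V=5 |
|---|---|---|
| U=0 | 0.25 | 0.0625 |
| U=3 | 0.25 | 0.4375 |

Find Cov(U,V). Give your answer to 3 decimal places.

1.406

E[U] = 2.0625,  E[V] = 2.5
E[UV] = 6.5625
Cov(U,V) = E[UV] − E[U]E[V] = 6.5625 − (2.0625)(2.5) = 1.40625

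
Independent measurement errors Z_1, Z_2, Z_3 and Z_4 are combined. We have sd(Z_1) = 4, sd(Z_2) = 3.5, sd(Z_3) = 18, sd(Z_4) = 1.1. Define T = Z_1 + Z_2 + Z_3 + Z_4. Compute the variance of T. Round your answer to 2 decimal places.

V(Z_1) = 16, V(Z_2) = 12.25, V(Z_3) = 324, V(Z_4) = 1.21
By independence, V(T) = (1)²V(Z_1) + (1)²V(Z_2) + (1)²V(Z_3) + (1)²V(Z_4)
= (1)²·16 + (1)²·12.25 + (1)²·324 + (1)²·1.21 = 353.46

353.46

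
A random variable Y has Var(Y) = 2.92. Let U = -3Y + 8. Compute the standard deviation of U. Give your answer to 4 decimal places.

Var(-3Y + 8) = (-3)²·2.92 = 26.28
SD(U) = √26.28 ≈ 5.1264

5.1264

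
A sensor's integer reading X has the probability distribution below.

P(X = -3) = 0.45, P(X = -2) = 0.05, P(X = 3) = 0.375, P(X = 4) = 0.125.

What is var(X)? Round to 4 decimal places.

E[X] = (-3)(0.45) + (-2)(0.05) + (3)(0.375) + (4)(0.125) = 0.175
E[X²] = (-3)²(0.45) + (-2)²(0.05) + (3)²(0.375) + (4)²(0.125) = 9.625
var(X) = E[X²] − (E[X])² = 9.625 − (0.175)² = 9.594375

9.5944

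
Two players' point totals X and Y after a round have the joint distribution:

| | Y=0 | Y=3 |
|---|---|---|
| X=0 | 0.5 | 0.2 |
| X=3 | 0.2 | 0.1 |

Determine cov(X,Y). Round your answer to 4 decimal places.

E[X] = 0.9,  E[Y] = 0.9
E[XY] = 0.9
cov(X,Y) = E[XY] − E[X]E[Y] = 0.9 − (0.9)(0.9) = 0.09

0.0900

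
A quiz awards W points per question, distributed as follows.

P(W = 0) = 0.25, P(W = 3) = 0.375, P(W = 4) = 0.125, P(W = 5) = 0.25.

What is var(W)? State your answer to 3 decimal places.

E[W] = (0)(0.25) + (3)(0.375) + (4)(0.125) + (5)(0.25) = 2.875
E[W²] = (0)²(0.25) + (3)²(0.375) + (4)²(0.125) + (5)²(0.25) = 11.625
var(W) = E[W²] − (E[W])² = 11.625 − (2.875)² = 3.359375

3.359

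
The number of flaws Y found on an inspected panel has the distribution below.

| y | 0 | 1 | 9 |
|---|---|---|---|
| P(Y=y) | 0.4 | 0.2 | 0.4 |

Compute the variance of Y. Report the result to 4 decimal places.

E[Y] = (0)(0.4) + (1)(0.2) + (9)(0.4) = 3.8
E[Y²] = (0)²(0.4) + (1)²(0.2) + (9)²(0.4) = 32.6
var(Y) = E[Y²] − (E[Y])² = 32.6 − (3.8)² = 18.16

18.1600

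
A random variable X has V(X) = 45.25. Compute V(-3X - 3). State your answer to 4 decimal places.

407.2500

V(-3X - 3) = (-3)²·V(X) = 9·45.25 = 407.25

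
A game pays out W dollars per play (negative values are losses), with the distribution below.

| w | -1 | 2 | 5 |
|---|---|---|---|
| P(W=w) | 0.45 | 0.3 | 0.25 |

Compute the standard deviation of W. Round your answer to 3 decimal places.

2.437

E[W] = (-1)(0.45) + (2)(0.3) + (5)(0.25) = 1.4
E[W²] = (-1)²(0.45) + (2)²(0.3) + (5)²(0.25) = 7.9
var(W) = E[W²] − (E[W])² = 7.9 − (1.4)² = 5.94
σ(W) = √5.94 ≈ 2.437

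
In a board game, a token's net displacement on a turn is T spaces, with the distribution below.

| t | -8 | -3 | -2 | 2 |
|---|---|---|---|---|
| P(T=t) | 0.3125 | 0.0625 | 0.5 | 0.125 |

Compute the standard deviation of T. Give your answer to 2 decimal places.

E[T] = (-8)(0.3125) + (-3)(0.0625) + (-2)(0.5) + (2)(0.125) = -3.4375
E[T²] = (-8)²(0.3125) + (-3)²(0.0625) + (-2)²(0.5) + (2)²(0.125) = 23.0625
V(T) = E[T²] − (E[T])² = 23.0625 − (-3.4375)² = 11.24609375
sd(T) = √11.24609375 ≈ 3.35

3.35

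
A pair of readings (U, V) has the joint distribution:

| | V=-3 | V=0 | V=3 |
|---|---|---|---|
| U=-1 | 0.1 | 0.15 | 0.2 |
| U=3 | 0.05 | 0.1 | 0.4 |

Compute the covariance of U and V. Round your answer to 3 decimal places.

E[U] = 1.2,  E[V] = 1.35
E[UV] = 2.85
Cov(U,V) = E[UV] − E[U]E[V] = 2.85 − (1.2)(1.35) = 1.23

1.230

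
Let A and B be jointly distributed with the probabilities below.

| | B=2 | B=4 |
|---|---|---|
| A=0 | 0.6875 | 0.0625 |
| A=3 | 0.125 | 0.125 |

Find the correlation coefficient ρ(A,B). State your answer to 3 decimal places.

E[A] = 0.75,  E[B] = 2.375
E[AB] = 2.25
Cov(A,B) = E[AB] − E[A]E[B] = 2.25 − (0.75)(2.375) = 0.46875
Var(A) = 1.6875,  Var(B) = 0.609375
ρ = 0.46875 / √(1.6875·0.609375) ≈ 0.462

0.462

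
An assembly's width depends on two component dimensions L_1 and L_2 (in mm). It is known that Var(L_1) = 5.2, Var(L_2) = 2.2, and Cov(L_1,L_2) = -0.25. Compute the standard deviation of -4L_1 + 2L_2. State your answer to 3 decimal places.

9.798

Var(-4L_1 + 2L_2) = (-4)²·Var(L_1) + (2)²·Var(L_2) + 2·(-4)·(2)·Cov(L_1,L_2)
= 16·5.2 + 4·2.2 + -16·-0.25 = 96
sd(-4L_1 + 2L_2) = √96 ≈ 9.798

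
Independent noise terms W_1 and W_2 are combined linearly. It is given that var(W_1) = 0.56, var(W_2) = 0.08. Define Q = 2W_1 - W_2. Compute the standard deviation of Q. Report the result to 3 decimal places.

By independence, var(Q) = (2)²var(W_1) + (-1)²var(W_2)
= (2)²·0.56 + (-1)²·0.08 = 2.32
σ(Q) = √2.32 ≈ 1.523

1.523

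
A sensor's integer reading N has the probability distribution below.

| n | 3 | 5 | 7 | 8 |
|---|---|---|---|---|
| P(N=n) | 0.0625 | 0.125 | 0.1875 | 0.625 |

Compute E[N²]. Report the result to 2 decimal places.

E[N²] = (3)²(0.0625) + (5)²(0.125) + (7)²(0.1875) + (8)²(0.625) = 52.875

52.88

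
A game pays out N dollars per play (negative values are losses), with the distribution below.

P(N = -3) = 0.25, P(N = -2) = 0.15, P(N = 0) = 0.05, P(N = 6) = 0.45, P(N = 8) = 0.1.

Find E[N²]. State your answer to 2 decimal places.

25.45

E[N²] = (-3)²(0.25) + (-2)²(0.15) + (0)²(0.05) + (6)²(0.45) + (8)²(0.1) = 25.45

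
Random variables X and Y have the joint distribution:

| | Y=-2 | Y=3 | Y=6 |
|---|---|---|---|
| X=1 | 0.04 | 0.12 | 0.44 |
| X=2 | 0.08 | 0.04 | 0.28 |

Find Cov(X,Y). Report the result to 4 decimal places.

-0.1840

E[X] = 1.4,  E[Y] = 4.56
E[XY] = 6.2
Cov(X,Y) = E[XY] − E[X]E[Y] = 6.2 − (1.4)(4.56) = -0.184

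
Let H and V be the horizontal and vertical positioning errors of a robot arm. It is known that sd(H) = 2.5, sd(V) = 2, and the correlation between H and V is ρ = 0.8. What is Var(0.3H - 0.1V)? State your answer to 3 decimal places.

Var(H) = (2.5)² = 6.25;  Var(V) = (2)² = 4
Cov(H,V) = ρ·sd(H)·sd(V) = 0.8·2.5·2 = 4
Var(0.3H - 0.1V) = (0.3)²·Var(H) + (-0.1)²·Var(V) + 2·(0.3)·(-0.1)·Cov(H,V)
= 0.09·6.25 + 0.01·4 + -0.06·4 = 0.3625

0.363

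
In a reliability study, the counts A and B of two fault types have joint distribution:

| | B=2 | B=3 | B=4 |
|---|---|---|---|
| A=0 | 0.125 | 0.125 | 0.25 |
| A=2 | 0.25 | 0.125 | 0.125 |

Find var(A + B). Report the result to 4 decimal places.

E[A] = 1,  E[B] = 3,  E[AB] = 2.75
var(A) = 2 − (1)² = 1;  var(B) = 9.75 − (3)² = 0.75
Cov(A,B) = 2.75 − (1)(3) = -0.25
var(A + B) = (1)²·1 + (1)²·0.75 + 2·(1)·(1)·-0.25 = 1.25

1.2500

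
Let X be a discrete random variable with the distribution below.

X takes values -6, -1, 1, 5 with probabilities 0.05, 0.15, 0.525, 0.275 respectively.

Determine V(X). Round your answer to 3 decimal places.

7.248

E[X] = (-6)(0.05) + (-1)(0.15) + (1)(0.525) + (5)(0.275) = 1.45
E[X²] = (-6)²(0.05) + (-1)²(0.15) + (1)²(0.525) + (5)²(0.275) = 9.35
V(X) = E[X²] − (E[X])² = 9.35 − (1.45)² = 7.2475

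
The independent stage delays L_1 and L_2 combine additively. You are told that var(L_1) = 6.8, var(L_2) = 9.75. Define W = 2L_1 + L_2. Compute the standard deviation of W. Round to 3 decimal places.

By independence, var(W) = (2)²var(L_1) + (1)²var(L_2)
= (2)²·6.8 + (1)²·9.75 = 36.95
σ(W) = √36.95 ≈ 6.079

6.079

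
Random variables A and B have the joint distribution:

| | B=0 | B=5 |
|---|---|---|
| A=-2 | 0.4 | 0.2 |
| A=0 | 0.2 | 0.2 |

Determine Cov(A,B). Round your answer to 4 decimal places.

0.4000

E[A] = -1.2,  E[B] = 2
E[AB] = -2
Cov(A,B) = E[AB] − E[A]E[B] = -2 − (-1.2)(2) = 0.4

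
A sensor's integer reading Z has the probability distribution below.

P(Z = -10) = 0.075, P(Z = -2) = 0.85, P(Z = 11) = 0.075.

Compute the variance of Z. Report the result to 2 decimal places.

E[Z] = (-10)(0.075) + (-2)(0.85) + (11)(0.075) = -1.625
E[Z²] = (-10)²(0.075) + (-2)²(0.85) + (11)²(0.075) = 19.975
Var(Z) = E[Z²] − (E[Z])² = 19.975 − (-1.625)² = 17.334375

17.33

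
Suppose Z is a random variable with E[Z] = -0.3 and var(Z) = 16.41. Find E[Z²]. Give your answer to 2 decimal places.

16.50

E[Z²] = var(Z) + (E[Z])² = 16.41 + (-0.3)² = 16.5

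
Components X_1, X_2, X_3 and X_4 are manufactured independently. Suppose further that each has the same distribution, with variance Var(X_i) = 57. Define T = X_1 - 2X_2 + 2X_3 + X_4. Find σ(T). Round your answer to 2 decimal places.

By independence, Var(T) = (1)²Var(X_1) + (-2)²Var(X_2) + (2)²Var(X_3) + (1)²Var(X_4)
= (1)²·57 + (-2)²·57 + (2)²·57 + (1)²·57 = 570
σ(T) = √570 ≈ 23.87

23.87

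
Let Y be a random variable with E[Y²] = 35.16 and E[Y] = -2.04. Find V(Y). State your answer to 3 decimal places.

30.998

V(Y) = 35.16 − (-2.04)² = 30.9984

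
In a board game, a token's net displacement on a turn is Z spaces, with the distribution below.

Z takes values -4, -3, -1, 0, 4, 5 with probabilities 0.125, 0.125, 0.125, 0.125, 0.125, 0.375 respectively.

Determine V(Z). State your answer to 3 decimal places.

E[Z] = (-4)(0.125) + (-3)(0.125) + (-1)(0.125) + (0)(0.125) + (4)(0.125) + (5)(0.375) = 1.375
E[Z²] = (-4)²(0.125) + (-3)²(0.125) + (-1)²(0.125) + (0)²(0.125) + (4)²(0.125) + (5)²(0.375) = 14.625
V(Z) = E[Z²] − (E[Z])² = 14.625 − (1.375)² = 12.734375

12.734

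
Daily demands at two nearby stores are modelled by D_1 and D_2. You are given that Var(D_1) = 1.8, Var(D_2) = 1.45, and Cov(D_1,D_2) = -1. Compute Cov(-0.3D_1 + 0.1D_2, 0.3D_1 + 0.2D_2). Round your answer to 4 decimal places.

-0.1030

Cov(-0.3D_1 + 0.1D_2, 0.3D_1 + 0.2D_2) = (-0.3)(0.3)Var(D_1) + (0.1)(0.2)Var(D_2) + [(-0.3)(0.2) + (0.1)(0.3)]Cov(D_1,D_2)
= -0.09·1.8 + 0.02·1.45 + -0.03·-1 = -0.103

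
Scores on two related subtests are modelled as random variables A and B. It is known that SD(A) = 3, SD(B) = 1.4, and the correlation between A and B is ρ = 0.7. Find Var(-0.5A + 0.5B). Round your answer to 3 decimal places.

Var(A) = (3)² = 9;  Var(B) = (1.4)² = 1.96
Cov(A,B) = ρ·SD(A)·SD(B) = 0.7·3·1.4 = 2.94
Var(-0.5A + 0.5B) = (-0.5)²·Var(A) + (0.5)²·Var(B) + 2·(-0.5)·(0.5)·Cov(A,B)
= 0.25·9 + 0.25·1.96 + -0.5·2.94 = 1.27

1.270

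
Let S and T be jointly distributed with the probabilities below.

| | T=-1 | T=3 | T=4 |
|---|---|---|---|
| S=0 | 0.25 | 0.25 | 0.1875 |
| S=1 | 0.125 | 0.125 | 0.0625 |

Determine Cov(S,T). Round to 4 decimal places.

E[S] = 0.3125,  E[T] = 1.75
E[ST] = 0.5
Cov(S,T) = E[ST] − E[S]E[T] = 0.5 − (0.3125)(1.75) = -0.046875

-0.0469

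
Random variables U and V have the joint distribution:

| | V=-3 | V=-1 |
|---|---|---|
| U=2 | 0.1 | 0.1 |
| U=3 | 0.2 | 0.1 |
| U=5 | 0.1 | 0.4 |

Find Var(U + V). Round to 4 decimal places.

3.4000

E[U] = 3.8,  E[V] = -1.8,  E[UV] = -6.4
Var(U) = 16 − (3.8)² = 1.56;  Var(V) = 4.2 − (-1.8)² = 0.96
cov(U,V) = -6.4 − (3.8)(-1.8) = 0.44
Var(U + V) = (1)²·1.56 + (1)²·0.96 + 2·(1)·(1)·0.44 = 3.4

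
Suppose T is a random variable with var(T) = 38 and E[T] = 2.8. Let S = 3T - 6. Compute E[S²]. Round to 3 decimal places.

347.760

E[3T - 6] = 3·2.8 − 6 = 2.4
var(3T - 6) = (3)²·38 = 342
E[S²] = var(S) + (E[S])² = 342 + (2.4)² = 347.76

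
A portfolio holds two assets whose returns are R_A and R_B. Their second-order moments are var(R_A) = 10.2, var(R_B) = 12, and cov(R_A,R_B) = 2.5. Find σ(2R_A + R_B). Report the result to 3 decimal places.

7.925

var(2R_A + R_B) = (2)²·var(R_A) + (1)²·var(R_B) + 2·(2)·(1)·cov(R_A,R_B)
= 4·10.2 + 1·12 + 4·2.5 = 62.8
σ(2R_A + R_B) = √62.8 ≈ 7.925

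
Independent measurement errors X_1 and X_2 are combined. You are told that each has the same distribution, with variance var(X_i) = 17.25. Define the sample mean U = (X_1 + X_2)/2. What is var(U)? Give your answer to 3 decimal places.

By independence, var(U) = (0.5)²var(X_1) + (0.5)²var(X_2)
= (0.5)²·17.25 + (0.5)²·17.25 = 8.625

8.625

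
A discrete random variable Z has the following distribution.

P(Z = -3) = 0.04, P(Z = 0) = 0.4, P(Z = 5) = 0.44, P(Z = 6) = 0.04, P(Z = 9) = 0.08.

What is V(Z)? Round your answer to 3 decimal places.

10.038

E[Z] = (-3)(0.04) + (0)(0.4) + (5)(0.44) + (6)(0.04) + (9)(0.08) = 3.04
E[Z²] = (-3)²(0.04) + (0)²(0.4) + (5)²(0.44) + (6)²(0.04) + (9)²(0.08) = 19.28
V(Z) = E[Z²] − (E[Z])² = 19.28 − (3.04)² = 10.0384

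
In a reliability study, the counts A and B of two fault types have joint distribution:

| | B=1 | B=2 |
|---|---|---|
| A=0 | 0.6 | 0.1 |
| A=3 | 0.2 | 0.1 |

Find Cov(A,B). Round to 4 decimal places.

0.1200

E[A] = 0.9,  E[B] = 1.2
E[AB] = 1.2
Cov(A,B) = E[AB] − E[A]E[B] = 1.2 − (0.9)(1.2) = 0.12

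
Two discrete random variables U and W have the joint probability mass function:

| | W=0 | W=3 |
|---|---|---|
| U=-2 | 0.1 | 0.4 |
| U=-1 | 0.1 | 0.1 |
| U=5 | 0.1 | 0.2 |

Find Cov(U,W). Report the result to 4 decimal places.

E[U] = 0.3,  E[W] = 2.1
E[UW] = 0.3
Cov(U,W) = E[UW] − E[U]E[W] = 0.3 − (0.3)(2.1) = -0.33

-0.3300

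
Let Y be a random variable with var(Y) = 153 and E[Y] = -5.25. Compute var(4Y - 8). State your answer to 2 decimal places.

var(4Y - 8) = (4)²·var(Y) = 16·153 = 2448

2448.00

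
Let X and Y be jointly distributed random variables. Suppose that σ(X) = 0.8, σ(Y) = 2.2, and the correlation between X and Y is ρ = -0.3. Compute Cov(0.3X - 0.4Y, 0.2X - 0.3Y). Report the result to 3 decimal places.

0.709

Var(X) = (0.8)² = 0.64;  Var(Y) = (2.2)² = 4.84
Cov(X,Y) = ρ·σ(X)·σ(Y) = -0.3·0.8·2.2 = -0.528
Cov(0.3X - 0.4Y, 0.2X - 0.3Y) = (0.3)(0.2)Var(X) + (-0.4)(-0.3)Var(Y) + [(0.3)(-0.3) + (-0.4)(0.2)]Cov(X,Y)
= 0.06·0.64 + 0.12·4.84 + -0.17·-0.528 = 0.70896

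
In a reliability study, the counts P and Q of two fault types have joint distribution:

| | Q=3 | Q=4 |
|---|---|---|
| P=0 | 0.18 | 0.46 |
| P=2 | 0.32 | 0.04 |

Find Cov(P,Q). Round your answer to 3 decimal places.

-0.280

E[P] = 0.72,  E[Q] = 3.5
E[PQ] = 2.24
Cov(P,Q) = E[PQ] − E[P]E[Q] = 2.24 − (0.72)(3.5) = -0.28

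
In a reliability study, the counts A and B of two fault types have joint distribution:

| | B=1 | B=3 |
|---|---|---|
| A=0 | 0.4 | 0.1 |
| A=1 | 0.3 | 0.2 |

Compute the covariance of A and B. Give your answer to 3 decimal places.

E[A] = 0.5,  E[B] = 1.6
E[AB] = 0.9
cov(A,B) = E[AB] − E[A]E[B] = 0.9 − (0.5)(1.6) = 0.1

0.100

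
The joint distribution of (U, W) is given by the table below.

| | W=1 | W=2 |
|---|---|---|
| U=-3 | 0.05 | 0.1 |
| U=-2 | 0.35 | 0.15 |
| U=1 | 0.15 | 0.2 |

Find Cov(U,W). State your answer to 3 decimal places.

0.095

E[U] = -1.1,  E[W] = 1.45
E[UW] = -1.5
Cov(U,W) = E[UW] − E[U]E[W] = -1.5 − (-1.1)(1.45) = 0.095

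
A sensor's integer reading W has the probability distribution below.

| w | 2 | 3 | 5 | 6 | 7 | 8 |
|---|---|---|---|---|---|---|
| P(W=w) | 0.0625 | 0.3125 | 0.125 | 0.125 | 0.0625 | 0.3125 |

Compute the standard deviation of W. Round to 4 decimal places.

E[W] = (2)(0.0625) + (3)(0.3125) + (5)(0.125) + (6)(0.125) + (7)(0.0625) + (8)(0.3125) = 5.375
E[W²] = (2)²(0.0625) + (3)²(0.3125) + (5)²(0.125) + (6)²(0.125) + (7)²(0.0625) + (8)²(0.3125) = 33.75
Var(W) = E[W²] − (E[W])² = 33.75 − (5.375)² = 4.859375
SD(W) = √4.859375 ≈ 2.2044

2.2044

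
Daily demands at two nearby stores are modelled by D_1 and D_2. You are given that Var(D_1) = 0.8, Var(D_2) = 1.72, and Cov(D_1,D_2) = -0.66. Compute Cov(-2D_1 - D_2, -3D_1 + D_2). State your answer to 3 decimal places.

Cov(-2D_1 - D_2, -3D_1 + D_2) = (-2)(-3)Var(D_1) + (-1)(1)Var(D_2) + [(-2)(1) + (-1)(-3)]Cov(D_1,D_2)
= 6·0.8 + -1·1.72 + 1·-0.66 = 2.42

2.420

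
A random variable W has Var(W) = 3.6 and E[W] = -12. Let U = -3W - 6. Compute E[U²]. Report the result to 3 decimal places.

932.400

E[-3W - 6] = -3·-12 − 6 = 30
Var(-3W - 6) = (-3)²·3.6 = 32.4
E[U²] = Var(U) + (E[U])² = 32.4 + (30)² = 932.4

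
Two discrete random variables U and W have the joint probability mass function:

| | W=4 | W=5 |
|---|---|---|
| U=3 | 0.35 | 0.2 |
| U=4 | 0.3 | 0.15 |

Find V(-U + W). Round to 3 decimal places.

E[U] = 3.45,  E[W] = 4.35,  E[UW] = 15
V(U) = 12.15 − (3.45)² = 0.2475;  V(W) = 19.15 − (4.35)² = 0.2275
cov(U,W) = 15 − (3.45)(4.35) = -0.0075
V(-U + W) = (-1)²·0.2475 + (1)²·0.2275 + 2·(-1)·(1)·-0.0075 = 0.49

0.490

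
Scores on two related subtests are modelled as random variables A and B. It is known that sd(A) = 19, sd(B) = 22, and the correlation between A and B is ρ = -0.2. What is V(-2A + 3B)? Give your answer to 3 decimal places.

V(A) = (19)² = 361;  V(B) = (22)² = 484
cov(A,B) = ρ·sd(A)·sd(B) = -0.2·19·22 = -83.6
V(-2A + 3B) = (-2)²·V(A) + (3)²·V(B) + 2·(-2)·(3)·cov(A,B)
= 4·361 + 9·484 + -12·-83.6 = 6803.2

6803.200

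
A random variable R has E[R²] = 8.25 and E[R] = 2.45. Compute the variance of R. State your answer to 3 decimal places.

2.248

var(R) = 8.25 − (2.45)² = 2.2475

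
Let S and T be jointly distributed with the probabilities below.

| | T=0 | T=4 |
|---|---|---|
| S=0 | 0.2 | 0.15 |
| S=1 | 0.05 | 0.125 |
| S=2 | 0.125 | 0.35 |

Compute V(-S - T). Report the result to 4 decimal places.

5.5344

E[S] = 1.125,  E[T] = 2.5,  E[ST] = 3.3
V(S) = 2.075 − (1.125)² = 0.809375;  V(T) = 10 − (2.5)² = 3.75
Cov(S,T) = 3.3 − (1.125)(2.5) = 0.4875
V(-S - T) = (-1)²·0.809375 + (-1)²·3.75 + 2·(-1)·(-1)·0.4875 = 5.534375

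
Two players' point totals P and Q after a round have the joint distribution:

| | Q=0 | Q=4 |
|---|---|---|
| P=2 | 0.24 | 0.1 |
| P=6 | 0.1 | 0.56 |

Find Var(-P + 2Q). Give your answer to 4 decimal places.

E[P] = 4.64,  E[Q] = 2.64,  E[PQ] = 14.24
Var(P) = 25.12 − (4.64)² = 3.5904;  Var(Q) = 10.56 − (2.64)² = 3.5904
Cov(P,Q) = 14.24 − (4.64)(2.64) = 1.9904
Var(-P + 2Q) = (-1)²·3.5904 + (2)²·3.5904 + 2·(-1)·(2)·1.9904 = 9.9904

9.9904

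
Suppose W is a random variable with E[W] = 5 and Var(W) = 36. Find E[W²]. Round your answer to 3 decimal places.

61.000

E[W²] = Var(W) + (E[W])² = 36 + (5)² = 61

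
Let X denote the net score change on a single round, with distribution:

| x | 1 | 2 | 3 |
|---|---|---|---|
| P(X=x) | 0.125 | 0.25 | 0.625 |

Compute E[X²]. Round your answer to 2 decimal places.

E[X²] = (1)²(0.125) + (2)²(0.25) + (3)²(0.625) = 6.75

6.75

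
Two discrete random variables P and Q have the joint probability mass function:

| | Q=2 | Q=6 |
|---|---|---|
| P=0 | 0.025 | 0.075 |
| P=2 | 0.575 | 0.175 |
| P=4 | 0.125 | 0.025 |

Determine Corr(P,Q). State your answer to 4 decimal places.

E[P] = 2.1,  E[Q] = 3.1
E[PQ] = 6
Cov(P,Q) = E[PQ] − E[P]E[Q] = 6 − (2.1)(3.1) = -0.51
Var(P) = 0.99,  Var(Q) = 3.19
ρ = -0.51 / √(0.99·3.19) ≈ -0.2870

-0.2870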